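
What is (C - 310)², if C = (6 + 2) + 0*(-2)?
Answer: 91204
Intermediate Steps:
C = 8 (C = 8 + 0 = 8)
(C - 310)² = (8 - 310)² = (-302)² = 91204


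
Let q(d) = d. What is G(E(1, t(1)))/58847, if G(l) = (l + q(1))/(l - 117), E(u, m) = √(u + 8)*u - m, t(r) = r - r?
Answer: -2/3354279 ≈ -5.9625e-7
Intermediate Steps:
t(r) = 0
E(u, m) = -m + u*√(8 + u) (E(u, m) = √(8 + u)*u - m = u*√(8 + u) - m = -m + u*√(8 + u))
G(l) = (1 + l)/(-117 + l) (G(l) = (l + 1)/(l - 117) = (1 + l)/(-117 + l))
G(E(1, t(1)))/58847 = ((1 + (-1*0 + 1*√(8 + 1)))/(-117 + (-1*0 + 1*√(8 + 1))))/58847 = ((1 + (0 + 1*√9))/(-117 + (0 + 1*√9)))*(1/58847) = ((1 + (0 + 1*3))/(-117 + (0 + 1*3)))*(1/58847) = ((1 + (0 + 3))/(-117 + (0 + 3)))*(1/58847) = ((1 + 3)/(-117 + 3))*(1/58847) = (4/(-114))*(1/58847) = -1/114*4*(1/58847) = -2/57*1/58847 = -2/3354279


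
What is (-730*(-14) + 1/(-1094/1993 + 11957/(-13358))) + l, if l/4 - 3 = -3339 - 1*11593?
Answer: -1902848520182/38443953 ≈ -49497.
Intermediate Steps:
l = -59716 (l = 12 + 4*(-3339 - 1*11593) = 12 + 4*(-3339 - 11593) = 12 + 4*(-14932) = 12 - 59728 = -59716)
(-730*(-14) + 1/(-1094/1993 + 11957/(-13358))) + l = (-730*(-14) + 1/(-1094/1993 + 11957/(-13358))) - 59716 = (10220 + 1/(-1094*1/1993 + 11957*(-1/13358))) - 59716 = (10220 + 1/(-1094/1993 - 11957/13358)) - 59716 = (10220 + 1/(-38443953/26622494)) - 59716 = (10220 - 26622494/38443953) - 59716 = 392870577166/38443953 - 59716 = -1902848520182/38443953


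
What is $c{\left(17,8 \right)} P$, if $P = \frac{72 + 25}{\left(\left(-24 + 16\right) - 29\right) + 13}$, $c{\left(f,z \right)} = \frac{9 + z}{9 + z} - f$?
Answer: $\frac{194}{3} \approx 64.667$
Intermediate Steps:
$c{\left(f,z \right)} = 1 - f$
$P = - \frac{97}{24}$ ($P = \frac{97}{\left(-8 - 29\right) + 13} = \frac{97}{-37 + 13} = \frac{97}{-24} = 97 \left(- \frac{1}{24}\right) = - \frac{97}{24} \approx -4.0417$)
$c{\left(17,8 \right)} P = \left(1 - 17\right) \left(- \frac{97}{24}\right) = \left(-16\right) \left(- \frac{97}{24}\right) = \frac{194}{3}$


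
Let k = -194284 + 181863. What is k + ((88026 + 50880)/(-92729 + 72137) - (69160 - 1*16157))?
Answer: -74852773/1144 ≈ -65431.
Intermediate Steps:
k = -12421
k + ((88026 + 50880)/(-92729 + 72137) - (69160 - 1*16157)) = -12421 + ((88026 + 50880)/(-92729 + 72137) - (69160 - 1*16157)) = -12421 + (138906/(-20592) - (69160 - 16157)) = -12421 + (138906*(-1/20592) - 1*53003) = -12421 + (-7717/1144 - 53003) = -12421 - 60643149/1144 = -74852773/1144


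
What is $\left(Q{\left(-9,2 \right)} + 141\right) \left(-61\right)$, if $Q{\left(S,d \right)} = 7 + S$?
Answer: $-8479$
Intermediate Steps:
$\left(Q{\left(-9,2 \right)} + 141\right) \left(-61\right) = \left(\left(7 - 9\right) + 141\right) \left(-61\right) = \left(-2 + 141\right) \left(-61\right) = 139 \left(-61\right) = -8479$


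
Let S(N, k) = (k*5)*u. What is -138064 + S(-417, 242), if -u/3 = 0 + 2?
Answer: -145324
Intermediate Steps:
u = -6 (u = -3*(0 + 2) = -3*2 = -6)
S(N, k) = -30*k (S(N, k) = (k*5)*(-6) = (5*k)*(-6) = -30*k)
-138064 + S(-417, 242) = -138064 - 30*242 = -138064 - 7260 = -145324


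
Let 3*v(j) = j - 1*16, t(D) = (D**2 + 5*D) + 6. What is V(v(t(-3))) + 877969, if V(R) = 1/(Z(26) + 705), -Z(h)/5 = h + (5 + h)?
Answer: 368746981/420 ≈ 8.7797e+5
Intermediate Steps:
t(D) = 6 + D**2 + 5*D
Z(h) = -25 - 10*h (Z(h) = -5*(h + (5 + h)) = -5*(5 + 2*h) = -25 - 10*h)
v(j) = -16/3 + j/3 (v(j) = (j - 1*16)/3 = (j - 16)/3 = (-16 + j)/3 = -16/3 + j/3)
V(R) = 1/420 (V(R) = 1/((-25 - 10*26) + 705) = 1/((-25 - 260) + 705) = 1/(-285 + 705) = 1/420)
V(v(t(-3))) + 877969 = 1/420 + 877969 = 368746981/420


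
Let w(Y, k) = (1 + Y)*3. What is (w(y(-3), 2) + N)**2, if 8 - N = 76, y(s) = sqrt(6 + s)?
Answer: 4252 - 390*sqrt(3) ≈ 3576.5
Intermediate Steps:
N = -68 (N = 8 - 1*76 = 8 - 76 = -68)
w(Y, k) = 3 + 3*Y
(w(y(-3), 2) + N)**2 = ((3 + 3*sqrt(6 - 3)) - 68)**2 = ((3 + 3*sqrt(3)) - 68)**2 = (-65 + 3*sqrt(3))**2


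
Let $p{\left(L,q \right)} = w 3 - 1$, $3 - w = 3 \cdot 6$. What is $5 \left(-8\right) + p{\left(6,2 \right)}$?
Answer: $-86$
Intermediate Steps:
$w = -15$ ($w = 3 - 3 \cdot 6 = 3 - 18 = -15$)
$p{\left(L,q \right)} = -46$ ($p{\left(L,q \right)} = \left(-15\right) 3 - 1 = -45 - 1 = -46$)
$5 \left(-8\right) + p{\left(6,2 \right)} = 5 \left(-8\right) - 46 = -40 - 46 = -86$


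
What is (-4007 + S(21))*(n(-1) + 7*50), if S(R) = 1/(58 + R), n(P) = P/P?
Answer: -111109752/79 ≈ -1.4065e+6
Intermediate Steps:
n(P) = 1
(-4007 + S(21))*(n(-1) + 7*50) = (-4007 + 1/(58 + 21))*(1 + 7*50) = (-4007 + 1/79)*(1 + 350) = (-4007 + 1/79)*351 = -316552/79*351 = -111109752/79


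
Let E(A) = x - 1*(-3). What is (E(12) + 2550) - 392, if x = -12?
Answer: 2149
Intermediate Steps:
E(A) = -9 (E(A) = -12 - 1*(-3) = -12 + 3 = -9)
(E(12) + 2550) - 392 = (-9 + 2550) - 392 = 2541 - 392 = 2149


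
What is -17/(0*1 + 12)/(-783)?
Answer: 17/9396 ≈ 0.0018093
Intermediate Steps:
-17/(0*1 + 12)/(-783) = -17/(0 + 12)*(-1/783) = -17/12*(-1/783) = 17/9396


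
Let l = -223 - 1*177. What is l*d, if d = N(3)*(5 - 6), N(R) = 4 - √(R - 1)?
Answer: 1600 - 400*√2 ≈ 1034.3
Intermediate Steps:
l = -400 (l = -223 - 177 = -400)
N(R) = 4 - √(-1 + R)
d = -4 + √2 (d = (4 - √(-1 + 3))*(5 - 6) = (4 - √2)*(-1) = -4 + √2 ≈ -2.5858)
l*d = -400*(-4 + √2) = 1600 - 400*√2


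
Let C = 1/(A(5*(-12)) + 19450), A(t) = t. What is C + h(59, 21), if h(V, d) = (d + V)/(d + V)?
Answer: 19391/19390 ≈ 1.0001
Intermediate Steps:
h(V, d) = 1 (h(V, d) = (V + d)/(V + d) = 1)
C = 1/19390 (C = 1/(5*(-12) + 19450) = 1/(-60 + 19450) = 1/19390 ≈ 5.1573e-5)
C + h(59, 21) = 1/19390 + 1 = 19391/19390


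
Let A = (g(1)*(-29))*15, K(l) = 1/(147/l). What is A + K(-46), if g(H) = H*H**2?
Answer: -63991/147 ≈ -435.31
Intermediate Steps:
g(H) = H**3
K(l) = l/147
A = -435 (A = (1**3*(-29))*15 = (1*(-29))*15 = -29*15 = -435)
A + K(-46) = -435 + (1/147)*(-46) = -435 - 46/147 = -63991/147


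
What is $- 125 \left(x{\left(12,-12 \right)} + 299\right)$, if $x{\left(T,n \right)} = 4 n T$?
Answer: $34625$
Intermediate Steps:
$x{\left(T,n \right)} = 4 T n$
$- 125 \left(x{\left(12,-12 \right)} + 299\right) = - 125 \left(4 \cdot 12 \left(-12\right) + 299\right) = - 125 \left(-576 + 299\right) = \left(-125\right) \left(-277\right) = 34625$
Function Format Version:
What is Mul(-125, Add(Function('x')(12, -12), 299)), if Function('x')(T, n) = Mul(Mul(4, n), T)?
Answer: 34625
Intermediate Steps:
Function('x')(T, n) = Mul(4, T, n)
Mul(-125, Add(Function('x')(12, -12), 299)) = Mul(-125, Add(Mul(4, 12, -12), 299)) = Mul(-125, Add(-576, 299)) = Mul(-125, -277) = 34625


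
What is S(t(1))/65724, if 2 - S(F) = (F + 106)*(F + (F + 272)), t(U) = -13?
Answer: -5719/16431 ≈ -0.34806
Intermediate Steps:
S(F) = 2 - (106 + F)*(272 + 2*F) (S(F) = 2 - (F + 106)*(F + (F + 272)) = 2 - (106 + F)*(F + (272 + F)) = 2 - (106 + F)*(272 + 2*F))
S(t(1))/65724 = (-28830 - 484*(-13) - 2*(-13)²)/65724 = (-28830 + 6292 - 2*169)*(1/65724) = (-28830 + 6292 - 338)*(1/65724) = -22876*1/65724 = -5719/16431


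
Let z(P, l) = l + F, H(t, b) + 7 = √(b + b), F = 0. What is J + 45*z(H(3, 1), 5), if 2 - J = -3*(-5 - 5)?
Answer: 197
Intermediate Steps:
H(t, b) = -7 + √2*√b (H(t, b) = -7 + √(b + b) = -7 + √(2*b) = -7 + √2*√b)
z(P, l) = l (z(P, l) = l + 0 = l)
J = -28 (J = 2 - (-3)*(-5 - 5) = 2 - (-3)*(-10) = 2 - 1*30 = 2 - 30 = -28)
J + 45*z(H(3, 1), 5) = -28 + 45*5 = -28 + 225 = 197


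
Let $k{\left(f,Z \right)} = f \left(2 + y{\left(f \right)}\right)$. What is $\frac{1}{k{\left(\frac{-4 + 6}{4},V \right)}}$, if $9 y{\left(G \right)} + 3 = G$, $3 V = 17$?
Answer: $\frac{36}{31} \approx 1.1613$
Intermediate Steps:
$V = \frac{17}{3}$ ($V = \frac{1}{3} \cdot 17 = \frac{17}{3} \approx 5.6667$)
$y{\left(G \right)} = - \frac{1}{3} + \frac{G}{9}$
$k{\left(f,Z \right)} = f \left(\frac{5}{3} + \frac{f}{9}\right)$ ($k{\left(f,Z \right)} = f \left(2 + \left(- \frac{1}{3} + \frac{f}{9}\right)\right) = f \left(\frac{5}{3} + \frac{f}{9}\right)$)
$\frac{1}{k{\left(\frac{-4 + 6}{4},V \right)}} = \frac{1}{\frac{1}{9} \frac{-4 + 6}{4} \left(15 + \frac{-4 + 6}{4}\right)} = \frac{1}{\frac{1}{9} \cdot 2 \cdot \frac{1}{4} \left(15 + 2 \cdot \frac{1}{4}\right)} = \frac{1}{\frac{1}{9} \cdot \frac{1}{2} \left(15 + \frac{1}{2}\right)} = \frac{1}{\frac{1}{9} \cdot \frac{1}{2} \cdot \frac{31}{2}} = \frac{1}{\frac{31}{36}} = \frac{36}{31}$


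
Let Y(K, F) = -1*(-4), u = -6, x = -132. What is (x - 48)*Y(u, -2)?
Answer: -720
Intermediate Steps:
Y(K, F) = 4
(x - 48)*Y(u, -2) = (-132 - 48)*4 = -180*4 = -720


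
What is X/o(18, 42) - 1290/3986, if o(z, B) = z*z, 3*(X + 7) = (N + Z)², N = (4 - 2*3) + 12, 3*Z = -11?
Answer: -1324916/4358691 ≈ -0.30397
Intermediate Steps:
Z = -11/3 (Z = (⅓)*(-11) = -11/3 ≈ -3.6667)
N = 10 (N = (4 - 6) + 12 = -2 + 12 = 10)
X = 172/27 (X = -7 + (10 - 11/3)²/3 = -7 + (19/3)²/3 = -7 + (⅓)*(361/9) = -7 + 361/27 = 172/27 ≈ 6.3704)
o(z, B) = z²
X/o(18, 42) - 1290/3986 = 172/(27*(18²)) - 1290/3986 = (172/27)/324 - 1290*1/3986 = (172/27)*(1/324) - 645/1993 = 43/2187 - 645/1993 = -1324916/4358691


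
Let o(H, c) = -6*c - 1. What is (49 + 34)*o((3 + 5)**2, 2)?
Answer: -1079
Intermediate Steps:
o(H, c) = -1 - 6*c
(49 + 34)*o((3 + 5)**2, 2) = (49 + 34)*(-1 - 6*2) = 83*(-1 - 12) = 83*(-13) = -1079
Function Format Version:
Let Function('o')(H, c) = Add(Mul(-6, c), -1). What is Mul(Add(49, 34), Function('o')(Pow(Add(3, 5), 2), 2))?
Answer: -1079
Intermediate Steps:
Function('o')(H, c) = Add(-1, Mul(-6, c))
Mul(Add(49, 34), Function('o')(Pow(Add(3, 5), 2), 2)) = Mul(Add(49, 34), Add(-1, Mul(-6, 2))) = Mul(83, Add(-1, -12)) = Mul(83, -13) = -1079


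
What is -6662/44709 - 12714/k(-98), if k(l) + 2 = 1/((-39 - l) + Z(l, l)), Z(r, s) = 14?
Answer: 41494440508/6482805 ≈ 6400.7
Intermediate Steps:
k(l) = -2 + 1/(-25 - l) (k(l) = -2 + 1/((-39 - l) + 14) = -2 + 1/(-25 - l))
-6662/44709 - 12714/k(-98) = -6662/44709 - 12714*(25 - 98)/(-51 - 2*(-98)) = -6662*1/44709 - 12714*(-73/(-51 + 196)) = -6662/44709 - 12714/((-1/73*145)) = -6662/44709 - 12714/(-145/73) = -6662/44709 - 12714*(-73/145) = -6662/44709 + 928122/145 = 41494440508/6482805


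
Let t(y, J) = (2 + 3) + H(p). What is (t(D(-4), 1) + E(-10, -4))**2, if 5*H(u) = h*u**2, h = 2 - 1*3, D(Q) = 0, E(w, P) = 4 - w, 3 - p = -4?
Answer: 2116/25 ≈ 84.640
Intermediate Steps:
p = 7 (p = 3 - 1*(-4) = 3 + 4 = 7)
h = -1 (h = 2 - 3 = -1)
H(u) = -u**2/5 (H(u) = (-u**2)/5 = -u**2/5)
t(y, J) = -24/5 (t(y, J) = (2 + 3) - 1/5*7**2 = 5 - 1/5*49 = 5 - 49/5 = -24/5)
(t(D(-4), 1) + E(-10, -4))**2 = (-24/5 + (4 - 1*(-10)))**2 = (-24/5 + (4 + 10))**2 = (-24/5 + 14)**2 = (46/5)**2 = 2116/25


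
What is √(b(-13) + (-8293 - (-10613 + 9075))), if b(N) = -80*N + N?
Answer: 4*I*√358 ≈ 75.684*I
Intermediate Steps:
b(N) = -79*N
√(b(-13) + (-8293 - (-10613 + 9075))) = √(-79*(-13) + (-8293 - (-10613 + 9075))) = √(1027 + (-8293 - 1*(-1538))) = √(1027 + (-8293 + 1538)) = √(1027 - 6755) = √(-5728) = 4*I*√358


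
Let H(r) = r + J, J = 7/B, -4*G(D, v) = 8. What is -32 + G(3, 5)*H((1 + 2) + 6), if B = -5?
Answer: -236/5 ≈ -47.200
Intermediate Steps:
G(D, v) = -2 (G(D, v) = -¼*8 = -2)
J = -7/5 (J = 7/(-5) = 7*(-⅕) = -7/5 ≈ -1.4000)
H(r) = -7/5 + r (H(r) = r - 7/5 = -7/5 + r)
-32 + G(3, 5)*H((1 + 2) + 6) = -32 - 2*(-7/5 + ((1 + 2) + 6)) = -32 - 2*(-7/5 + (3 + 6)) = -32 - 2*(-7/5 + 9) = -32 - 2*38/5 = -32 - 76/5 = -236/5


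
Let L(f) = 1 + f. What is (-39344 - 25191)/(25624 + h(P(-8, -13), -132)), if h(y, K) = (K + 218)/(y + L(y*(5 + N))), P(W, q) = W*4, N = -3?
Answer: -6130825/2434194 ≈ -2.5186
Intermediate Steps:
P(W, q) = 4*W
h(y, K) = (218 + K)/(1 + 3*y) (h(y, K) = (K + 218)/(y + (1 + y*(5 - 3))) = (218 + K)/(y + (1 + y*2)) = (218 + K)/(y + (1 + 2*y)) = (218 + K)/(1 + 3*y))
(-39344 - 25191)/(25624 + h(P(-8, -13), -132)) = (-39344 - 25191)/(25624 + (218 - 132)/(1 + 3*(4*(-8)))) = -64535/(25624 + 86/(1 + 3*(-32))) = -64535/(25624 + 86/(1 - 96)) = -64535/(25624 + 86/(-95)) = -64535/(25624 - 1/95*86) = -64535/(25624 - 86/95) = -64535/2434194/95 = -64535*95/2434194 = -6130825/2434194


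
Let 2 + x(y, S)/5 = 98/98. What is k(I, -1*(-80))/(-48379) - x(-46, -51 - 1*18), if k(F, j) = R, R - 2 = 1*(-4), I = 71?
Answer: 241897/48379 ≈ 5.0000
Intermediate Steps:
R = -2 (R = 2 + 1*(-4) = 2 - 4 = -2)
k(F, j) = -2
x(y, S) = -5 (x(y, S) = -10 + 5*(98/98) = -10 + 5*(98*(1/98)) = -10 + 5*1 = -10 + 5 = -5)
k(I, -1*(-80))/(-48379) - x(-46, -51 - 1*18) = -2/(-48379) - 1*(-5) = -2*(-1/48379) + 5 = 2/48379 + 5 = 241897/48379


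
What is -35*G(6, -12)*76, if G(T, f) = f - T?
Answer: 47880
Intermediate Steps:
-35*G(6, -12)*76 = -35*(-12 - 1*6)*76 = -35*(-12 - 6)*76 = -35*(-18)*76 = 630*76 = 47880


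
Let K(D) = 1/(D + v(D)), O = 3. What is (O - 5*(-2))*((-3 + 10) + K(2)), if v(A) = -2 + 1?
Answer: 104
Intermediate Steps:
v(A) = -1
K(D) = 1/(-1 + D) (K(D) = 1/(D - 1) = 1/(-1 + D))
(O - 5*(-2))*((-3 + 10) + K(2)) = (3 - 5*(-2))*((-3 + 10) + 1/(-1 + 2)) = (3 + 10)*(7 + 1/1) = 13*(7 + 1) = 13*8 = 104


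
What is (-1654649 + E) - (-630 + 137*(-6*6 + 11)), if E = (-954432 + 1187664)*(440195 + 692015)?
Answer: 264065952126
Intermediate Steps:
E = 264067602720 (E = 233232*1132210 = 264067602720)
(-1654649 + E) - (-630 + 137*(-6*6 + 11)) = (-1654649 + 264067602720) - (-630 + 137*(-6*6 + 11)) = 264065948071 - (-630 + 137*(-36 + 11)) = 264065948071 - (-630 + 137*(-25)) = 264065948071 - (-630 - 3425) = 264065948071 - 1*(-4055) = 264065948071 + 4055 = 264065952126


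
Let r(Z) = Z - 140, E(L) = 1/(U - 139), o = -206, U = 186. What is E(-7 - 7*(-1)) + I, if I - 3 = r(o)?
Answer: -16120/47 ≈ -342.98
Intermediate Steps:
E(L) = 1/47 (E(L) = 1/(186 - 139) = 1/47)
r(Z) = -140 + Z
I = -343 (I = 3 + (-140 - 206) = 3 - 346 = -343)
E(-7 - 7*(-1)) + I = 1/47 - 343 = -16120/47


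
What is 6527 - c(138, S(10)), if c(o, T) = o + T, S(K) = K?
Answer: 6379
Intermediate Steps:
c(o, T) = T + o
6527 - c(138, S(10)) = 6527 - (10 + 138) = 6527 - 1*148 = 6527 - 148 = 6379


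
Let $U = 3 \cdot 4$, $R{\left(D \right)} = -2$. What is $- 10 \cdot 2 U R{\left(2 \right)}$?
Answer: $480$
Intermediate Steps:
$U = 12$
$- 10 \cdot 2 U R{\left(2 \right)} = - 10 \cdot 2 \cdot 12 \left(-2\right) = - 10 \cdot 24 \left(-2\right) = \left(-10\right) \left(-48\right) = 480$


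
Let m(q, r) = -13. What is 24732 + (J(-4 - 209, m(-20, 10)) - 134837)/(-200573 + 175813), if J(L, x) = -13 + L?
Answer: 612499383/24760 ≈ 24737.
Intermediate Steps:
24732 + (J(-4 - 209, m(-20, 10)) - 134837)/(-200573 + 175813) = 24732 + ((-13 + (-4 - 209)) - 134837)/(-200573 + 175813) = 24732 + ((-13 - 213) - 134837)/(-24760) = 24732 + (-226 - 134837)*(-1/24760) = 24732 - 135063*(-1/24760) = 24732 + 135063/24760 = 612499383/24760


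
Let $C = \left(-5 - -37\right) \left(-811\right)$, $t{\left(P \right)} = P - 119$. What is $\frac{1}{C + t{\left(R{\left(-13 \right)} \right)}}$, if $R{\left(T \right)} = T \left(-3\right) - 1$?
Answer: $- \frac{1}{26033} \approx -3.8413 \cdot 10^{-5}$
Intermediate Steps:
$R{\left(T \right)} = -1 - 3 T$ ($R{\left(T \right)} = - 3 T - 1 = -1 - 3 T$)
$t{\left(P \right)} = -119 + P$
$C = -25952$ ($C = \left(-5 + 37\right) \left(-811\right) = 32 \left(-811\right) = -25952$)
$\frac{1}{C + t{\left(R{\left(-13 \right)} \right)}} = \frac{1}{-25952 - 81} = \frac{1}{-26033} = - \frac{1}{26033}$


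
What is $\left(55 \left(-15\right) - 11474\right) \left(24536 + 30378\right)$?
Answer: $-675387286$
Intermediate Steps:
$\left(55 \left(-15\right) - 11474\right) \left(24536 + 30378\right) = \left(-825 - 11474\right) 54914 = \left(-12299\right) 54914 = -675387286$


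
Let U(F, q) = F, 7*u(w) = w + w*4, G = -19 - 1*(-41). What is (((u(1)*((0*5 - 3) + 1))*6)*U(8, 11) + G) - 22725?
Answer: -159401/7 ≈ -22772.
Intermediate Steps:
G = 22 (G = -19 + 41 = 22)
u(w) = 5*w/7 (u(w) = (w + w*4)/7 = (w + 4*w)/7 = (5*w)/7 = 5*w/7)
(((u(1)*((0*5 - 3) + 1))*6)*U(8, 11) + G) - 22725 = (((((5/7)*1)*((0*5 - 3) + 1))*6)*8 + 22) - 22725 = (((5*((0 - 3) + 1)/7)*6)*8 + 22) - 22725 = (((5*(-3 + 1)/7)*6)*8 + 22) - 22725 = ((((5/7)*(-2))*6)*8 + 22) - 22725 = (-10/7*6*8 + 22) - 22725 = (-60/7*8 + 22) - 22725 = (-480/7 + 22) - 22725 = -326/7 - 22725 = -159401/7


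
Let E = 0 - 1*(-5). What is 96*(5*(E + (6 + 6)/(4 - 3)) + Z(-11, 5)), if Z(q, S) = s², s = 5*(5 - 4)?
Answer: 10560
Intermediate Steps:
s = 5 (s = 5*1 = 5)
Z(q, S) = 25 (Z(q, S) = 5² = 25)
E = 5 (E = 0 + 5 = 5)
96*(5*(E + (6 + 6)/(4 - 3)) + Z(-11, 5)) = 96*(5*(5 + (6 + 6)/(4 - 3)) + 25) = 96*(5*(5 + 12/1) + 25) = 96*(5*(5 + 12*1) + 25) = 96*(5*(5 + 12) + 25) = 96*(5*17 + 25) = 96*(85 + 25) = 96*110 = 10560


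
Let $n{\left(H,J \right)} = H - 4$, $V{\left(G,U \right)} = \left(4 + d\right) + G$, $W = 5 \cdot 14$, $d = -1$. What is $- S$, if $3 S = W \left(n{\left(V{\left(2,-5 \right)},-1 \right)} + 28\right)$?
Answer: $- \frac{2030}{3} \approx -676.67$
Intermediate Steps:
$W = 70$
$V{\left(G,U \right)} = 3 + G$ ($V{\left(G,U \right)} = \left(4 - 1\right) + G = 3 + G$)
$n{\left(H,J \right)} = -4 + H$
$S = \frac{2030}{3}$ ($S = \frac{70 \left(\left(-4 + \left(3 + 2\right)\right) + 28\right)}{3} = \frac{70 \left(\left(-4 + 5\right) + 28\right)}{3} = \frac{70 \left(1 + 28\right)}{3} = \frac{70 \cdot 29}{3} = \frac{1}{3} \cdot 2030 = \frac{2030}{3} \approx 676.67$)
$- S = \left(-1\right) \frac{2030}{3} = - \frac{2030}{3}$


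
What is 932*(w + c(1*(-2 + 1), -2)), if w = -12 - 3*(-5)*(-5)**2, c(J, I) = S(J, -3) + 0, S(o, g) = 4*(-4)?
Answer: 323404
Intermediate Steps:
S(o, g) = -16
c(J, I) = -16 (c(J, I) = -16 + 0 = -16)
w = 363 (w = -12 - (-15)*25 = -12 - 1*(-375) = -12 + 375 = 363)
932*(w + c(1*(-2 + 1), -2)) = 932*(363 - 16) = 932*347 = 323404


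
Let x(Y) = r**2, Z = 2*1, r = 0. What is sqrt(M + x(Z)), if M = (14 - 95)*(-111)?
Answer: 9*sqrt(111) ≈ 94.821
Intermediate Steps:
Z = 2
x(Y) = 0 (x(Y) = 0**2 = 0)
M = 8991 (M = -81*(-111) = 8991)
sqrt(M + x(Z)) = sqrt(8991 + 0) = sqrt(8991) = 9*sqrt(111)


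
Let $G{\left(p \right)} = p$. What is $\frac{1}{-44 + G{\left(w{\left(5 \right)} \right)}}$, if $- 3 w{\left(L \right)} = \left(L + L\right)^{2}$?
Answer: $- \frac{3}{232} \approx -0.012931$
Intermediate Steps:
$w{\left(L \right)} = - \frac{4 L^{2}}{3}$ ($w{\left(L \right)} = - \frac{\left(L + L\right)^{2}}{3} = - \frac{\left(2 L\right)^{2}}{3} = - \frac{4 L^{2}}{3}$)
$\frac{1}{-44 + G{\left(w{\left(5 \right)} \right)}} = \frac{1}{-44 - \frac{4 \cdot 5^{2}}{3}} = \frac{1}{-44 - \frac{100}{3}} = \frac{1}{- \frac{232}{3}} = - \frac{3}{232}$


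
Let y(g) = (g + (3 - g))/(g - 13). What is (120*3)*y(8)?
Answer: -216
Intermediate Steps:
y(g) = 3/(-13 + g)
(120*3)*y(8) = (120*3)*(3/(-13 + 8)) = 360*(3/(-5)) = 360*(3*(-⅕)) = 360*(-⅗) = -216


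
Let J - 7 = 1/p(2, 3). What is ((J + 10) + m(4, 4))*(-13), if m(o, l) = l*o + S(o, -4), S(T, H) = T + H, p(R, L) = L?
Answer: -1300/3 ≈ -433.33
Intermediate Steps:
S(T, H) = H + T
J = 22/3 (J = 7 + 1/3 = 22/3 ≈ 7.3333)
m(o, l) = -4 + o + l*o (m(o, l) = l*o + (-4 + o) = -4 + o + l*o)
((J + 10) + m(4, 4))*(-13) = ((22/3 + 10) + (-4 + 4 + 4*4))*(-13) = (52/3 + (-4 + 4 + 16))*(-13) = (52/3 + 16)*(-13) = (100/3)*(-13) = -1300/3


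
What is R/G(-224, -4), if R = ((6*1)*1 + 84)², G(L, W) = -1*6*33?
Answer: -450/11 ≈ -40.909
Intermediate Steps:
G(L, W) = -198 (G(L, W) = -6*33 = -198)
R = 8100 (R = (6*1 + 84)² = (6 + 84)² = 90² = 8100)
R/G(-224, -4) = 8100/(-198) = 8100*(-1/198) = -450/11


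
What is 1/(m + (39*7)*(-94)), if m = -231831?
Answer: -1/257493 ≈ -3.8836e-6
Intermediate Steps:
1/(m + (39*7)*(-94)) = 1/(-231831 + (39*7)*(-94)) = 1/(-231831 + 273*(-94)) = 1/(-231831 - 25662) = 1/(-257493) = -1/257493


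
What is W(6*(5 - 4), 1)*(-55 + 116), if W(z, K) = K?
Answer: 61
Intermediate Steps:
W(6*(5 - 4), 1)*(-55 + 116) = 1*(-55 + 116) = 1*61 = 61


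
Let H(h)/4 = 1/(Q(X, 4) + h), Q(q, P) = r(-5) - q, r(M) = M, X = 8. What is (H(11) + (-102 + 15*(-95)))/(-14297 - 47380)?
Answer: 139/5607 ≈ 0.024790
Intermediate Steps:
Q(q, P) = -5 - q
H(h) = 4/(-13 + h) (H(h) = 4/((-5 - 1*8) + h) = 4/((-5 - 8) + h) = 4/(-13 + h))
(H(11) + (-102 + 15*(-95)))/(-14297 - 47380) = (4/(-13 + 11) + (-102 + 15*(-95)))/(-14297 - 47380) = (4/(-2) + (-102 - 1425))/(-61677) = (4*(-½) - 1527)*(-1/61677) = (-2 - 1527)*(-1/61677) = -1529*(-1/61677) = 139/5607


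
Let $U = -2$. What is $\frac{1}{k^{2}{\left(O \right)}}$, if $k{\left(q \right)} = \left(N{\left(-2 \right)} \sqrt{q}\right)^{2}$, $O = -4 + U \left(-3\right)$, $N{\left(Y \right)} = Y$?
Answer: $\frac{1}{64} \approx 0.015625$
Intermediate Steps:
$O = 2$ ($O = -4 - -6 = -4 + 6 = 2$)
$k{\left(q \right)} = 4 q$ ($k{\left(q \right)} = \left(- 2 \sqrt{q}\right)^{2} = 4 q$)
$\frac{1}{k^{2}{\left(O \right)}} = \frac{1}{\left(4 \cdot 2\right)^{2}} = \frac{1}{8^{2}} = \frac{1}{64}$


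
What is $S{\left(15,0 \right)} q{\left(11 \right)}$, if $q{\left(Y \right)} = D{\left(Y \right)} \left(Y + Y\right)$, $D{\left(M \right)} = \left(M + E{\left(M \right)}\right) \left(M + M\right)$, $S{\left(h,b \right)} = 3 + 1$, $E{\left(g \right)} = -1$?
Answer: $19360$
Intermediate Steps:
$S{\left(h,b \right)} = 4$
$D{\left(M \right)} = 2 M \left(-1 + M\right)$ ($D{\left(M \right)} = \left(M - 1\right) \left(M + M\right) = \left(-1 + M\right) 2 M = 2 M \left(-1 + M\right)$)
$q{\left(Y \right)} = 4 Y^{2} \left(-1 + Y\right)$ ($q{\left(Y \right)} = 2 Y \left(-1 + Y\right) \left(Y + Y\right) = 2 Y \left(-1 + Y\right) 2 Y = 4 Y^{2} \left(-1 + Y\right)$)
$S{\left(15,0 \right)} q{\left(11 \right)} = 4 \cdot 4 \cdot 11^{2} \left(-1 + 11\right) = 4 \cdot 4 \cdot 121 \cdot 10 = 4 \cdot 4840 = 19360$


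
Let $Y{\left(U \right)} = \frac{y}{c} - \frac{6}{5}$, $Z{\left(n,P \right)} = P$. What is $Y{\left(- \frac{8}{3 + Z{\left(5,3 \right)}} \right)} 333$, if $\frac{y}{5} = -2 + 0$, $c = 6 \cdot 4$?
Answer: $- \frac{10767}{20} \approx -538.35$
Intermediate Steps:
$c = 24$
$y = -10$ ($y = 5 \left(-2 + 0\right) = 5 \left(-2\right) = -10$)
$Y{\left(U \right)} = - \frac{97}{60}$ ($Y{\left(U \right)} = - \frac{10}{24} - \frac{6}{5} = \left(-10\right) \frac{1}{24} - \frac{6}{5} = - \frac{5}{12} - \frac{6}{5} = - \frac{97}{60}$)
$Y{\left(- \frac{8}{3 + Z{\left(5,3 \right)}} \right)} 333 = \left(- \frac{97}{60}\right) 333 = - \frac{10767}{20}$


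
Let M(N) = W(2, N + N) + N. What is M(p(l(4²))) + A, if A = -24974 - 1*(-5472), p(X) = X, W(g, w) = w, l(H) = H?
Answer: -19454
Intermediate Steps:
M(N) = 3*N (M(N) = (N + N) + N = 2*N + N = 3*N)
A = -19502 (A = -24974 + 5472 = -19502)
M(p(l(4²))) + A = 3*4² - 19502 = 3*16 - 19502 = 48 - 19502 = -19454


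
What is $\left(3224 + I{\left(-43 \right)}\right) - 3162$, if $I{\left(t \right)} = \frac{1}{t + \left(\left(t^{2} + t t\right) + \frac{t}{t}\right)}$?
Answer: $\frac{226673}{3656} \approx 62.0$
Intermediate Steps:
$I{\left(t \right)} = \frac{1}{1 + t + 2 t^{2}}$ ($I{\left(t \right)} = \frac{1}{t + \left(\left(t^{2} + t^{2}\right) + 1\right)} = \frac{1}{t + \left(2 t^{2} + 1\right)} = \frac{1}{t + \left(1 + 2 t^{2}\right)} = \frac{1}{1 + t + 2 t^{2}}$)
$\left(3224 + I{\left(-43 \right)}\right) - 3162 = \left(3224 + \frac{1}{1 - 43 + 2 \left(-43\right)^{2}}\right) - 3162 = \left(3224 + \frac{1}{1 - 43 + 2 \cdot 1849}\right) - 3162 = \left(3224 + \frac{1}{1 - 43 + 3698}\right) - 3162 = \left(3224 + \frac{1}{3656}\right) - 3162 = \frac{11786945}{3656} - 3162 = \frac{226673}{3656}$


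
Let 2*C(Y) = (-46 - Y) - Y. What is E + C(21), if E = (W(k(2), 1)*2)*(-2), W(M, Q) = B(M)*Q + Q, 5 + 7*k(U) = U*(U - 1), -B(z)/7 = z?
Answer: -60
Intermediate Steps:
B(z) = -7*z
k(U) = -5/7 + U*(-1 + U)/7 (k(U) = -5/7 + (U*(U - 1))/7 = -5/7 + (U*(-1 + U))/7 = -5/7 + U*(-1 + U)/7)
W(M, Q) = Q - 7*M*Q (W(M, Q) = (-7*M)*Q + Q = -7*M*Q + Q = Q - 7*M*Q)
C(Y) = -23 - Y (C(Y) = ((-46 - Y) - Y)/2 = (-46 - 2*Y)/2 = -23 - Y)
E = -16 (E = ((1*(1 - 7*(-5/7 - ⅐*2 + (⅐)*2²)))*2)*(-2) = ((1*(1 - 7*(-5/7 - 2/7 + (⅐)*4)))*2)*(-2) = ((1*(1 - 7*(-5/7 - 2/7 + 4/7)))*2)*(-2) = ((1*(1 - 7*(-3/7)))*2)*(-2) = ((1*(1 + 3))*2)*(-2) = ((1*4)*2)*(-2) = (4*2)*(-2) = 8*(-2) = -16)
E + C(21) = -16 + (-23 - 1*21) = -16 + (-23 - 21) = -16 - 44 = -60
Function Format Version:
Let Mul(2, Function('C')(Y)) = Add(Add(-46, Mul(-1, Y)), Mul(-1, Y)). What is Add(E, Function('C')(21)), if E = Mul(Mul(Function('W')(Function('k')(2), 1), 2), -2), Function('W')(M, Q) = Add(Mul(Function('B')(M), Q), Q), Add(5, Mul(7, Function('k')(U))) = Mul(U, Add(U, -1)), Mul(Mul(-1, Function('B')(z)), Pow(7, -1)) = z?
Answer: -60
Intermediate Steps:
Function('B')(z) = Mul(-7, z)
Function('k')(U) = Add(Rational(-5, 7), Mul(Rational(1, 7), U, Add(-1, U))) (Function('k')(U) = Add(Rational(-5, 7), Mul(Rational(1, 7), Mul(U, Add(U, -1)))) = Add(Rational(-5, 7), Mul(Rational(1, 7), Mul(U, Add(-1, U)))) = Add(Rational(-5, 7), Mul(Rational(1, 7), U, Add(-1, U))))
Function('W')(M, Q) = Add(Q, Mul(-7, M, Q)) (Function('W')(M, Q) = Add(Mul(Mul(-7, M), Q), Q) = Add(Mul(-7, M, Q), Q) = Add(Q, Mul(-7, M, Q)))
Function('C')(Y) = Add(-23, Mul(-1, Y)) (Function('C')(Y) = Mul(Rational(1, 2), Add(Add(-46, Mul(-1, Y)), Mul(-1, Y))) = Mul(Rational(1, 2), Add(-46, Mul(-2, Y))) = Add(-23, Mul(-1, Y)))
E = -16 (E = Mul(Mul(Mul(1, Add(1, Mul(-7, Add(Rational(-5, 7), Mul(Rational(-1, 7), 2), Mul(Rational(1, 7), Pow(2, 2)))))), 2), -2) = Mul(Mul(Mul(1, Add(1, Mul(-7, Add(Rational(-5, 7), Rational(-2, 7), Mul(Rational(1, 7), 4))))), 2), -2) = Mul(Mul(Mul(1, Add(1, Mul(-7, Add(Rational(-5, 7), Rational(-2, 7), Rational(4, 7))))), 2), -2) = Mul(Mul(Mul(1, Add(1, Mul(-7, Rational(-3, 7)))), 2), -2) = Mul(Mul(Mul(1, Add(1, 3)), 2), -2) = Mul(Mul(Mul(1, 4), 2), -2) = Mul(Mul(4, 2), -2) = Mul(8, -2) = -16)
Add(E, Function('C')(21)) = Add(-16, Add(-23, Mul(-1, 21))) = Add(-16, Add(-23, -21)) = Add(-16, -44) = -60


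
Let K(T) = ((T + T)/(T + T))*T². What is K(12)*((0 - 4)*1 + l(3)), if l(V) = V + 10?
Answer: 1296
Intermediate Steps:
l(V) = 10 + V
K(T) = T² (K(T) = ((2*T)/((2*T)))*T² = ((2*T)*(1/(2*T)))*T² = 1*T² = T²)
K(12)*((0 - 4)*1 + l(3)) = 12²*((0 - 4)*1 + (10 + 3)) = 144*(-4*1 + 13) = 144*(-4 + 13) = 144*9 = 1296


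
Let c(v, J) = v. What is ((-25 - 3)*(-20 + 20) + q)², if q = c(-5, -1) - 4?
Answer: 81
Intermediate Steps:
q = -9 (q = -5 - 4 = -9)
((-25 - 3)*(-20 + 20) + q)² = ((-25 - 3)*(-20 + 20) - 9)² = (-28*0 - 9)² = (0 - 9)² = (-9)² = 81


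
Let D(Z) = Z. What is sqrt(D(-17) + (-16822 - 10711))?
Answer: 5*I*sqrt(1102) ≈ 165.98*I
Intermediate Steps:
sqrt(D(-17) + (-16822 - 10711)) = sqrt(-17 + (-16822 - 10711)) = sqrt(-17 - 27533) = sqrt(-27550) = 5*I*sqrt(1102)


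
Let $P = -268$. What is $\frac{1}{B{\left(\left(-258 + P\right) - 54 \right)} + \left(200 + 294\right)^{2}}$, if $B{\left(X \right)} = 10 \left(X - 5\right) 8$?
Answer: $\frac{1}{197236} \approx 5.0701 \cdot 10^{-6}$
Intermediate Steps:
$B{\left(X \right)} = -400 + 80 X$ ($B{\left(X \right)} = 10 \left(-5 + X\right) 8 = \left(-50 + 10 X\right) 8 = -400 + 80 X$)
$\frac{1}{B{\left(\left(-258 + P\right) - 54 \right)} + \left(200 + 294\right)^{2}} = \frac{1}{\left(-400 + 80 \left(\left(-258 - 268\right) - 54\right)\right) + \left(200 + 294\right)^{2}} = \frac{1}{\left(-400 + 80 \left(-526 - 54\right)\right) + 494^{2}} = \frac{1}{\left(-400 + 80 \left(-580\right)\right) + 244036} = \frac{1}{\left(-400 - 46400\right) + 244036} = \frac{1}{-46800 + 244036} = \frac{1}{197236}$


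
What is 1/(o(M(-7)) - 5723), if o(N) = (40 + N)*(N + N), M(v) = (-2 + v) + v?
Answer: -1/6491 ≈ -0.00015406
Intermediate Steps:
M(v) = -2 + 2*v
o(N) = 2*N*(40 + N) (o(N) = (40 + N)*(2*N) = 2*N*(40 + N))
1/(o(M(-7)) - 5723) = 1/(2*(-2 + 2*(-7))*(40 + (-2 + 2*(-7))) - 5723) = 1/(2*(-2 - 14)*(40 + (-2 - 14)) - 5723) = 1/(2*(-16)*(40 - 16) - 5723) = 1/(2*(-16)*24 - 5723) = 1/(-768 - 5723) = 1/(-6491) = -1/6491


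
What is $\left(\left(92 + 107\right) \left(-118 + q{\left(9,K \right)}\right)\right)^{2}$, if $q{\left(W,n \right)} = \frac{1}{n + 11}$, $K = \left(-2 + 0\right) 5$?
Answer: $542098089$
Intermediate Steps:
$K = -10$ ($K = \left(-2\right) 5 = -10$)
$q{\left(W,n \right)} = \frac{1}{11 + n}$
$\left(\left(92 + 107\right) \left(-118 + q{\left(9,K \right)}\right)\right)^{2} = \left(\left(92 + 107\right) \left(-118 + \frac{1}{11 - 10}\right)\right)^{2} = \left(199 \left(-118 + 1^{-1}\right)\right)^{2} = \left(199 \left(-118 + 1\right)\right)^{2} = \left(199 \left(-117\right)\right)^{2} = \left(-23283\right)^{2} = 542098089$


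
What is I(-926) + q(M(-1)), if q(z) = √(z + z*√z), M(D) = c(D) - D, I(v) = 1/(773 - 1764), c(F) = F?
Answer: -1/991 ≈ -0.0010091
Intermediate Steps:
I(v) = -1/991 (I(v) = 1/(-991) = -1/991)
M(D) = 0 (M(D) = D - D = 0)
q(z) = √(z + z^(3/2))
I(-926) + q(M(-1)) = -1/991 + √(0 + 0^(3/2)) = -1/991 + √(0 + 0) = -1/991 + √0 = -1/991 + 0 = -1/991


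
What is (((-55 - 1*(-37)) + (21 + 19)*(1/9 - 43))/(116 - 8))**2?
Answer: 60855601/236196 ≈ 257.65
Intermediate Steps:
(((-55 - 1*(-37)) + (21 + 19)*(1/9 - 43))/(116 - 8))**2 = (((-55 + 37) + 40*(1/9 - 43))/108)**2 = ((-18 + 40*(-386/9))*(1/108))**2 = ((-18 - 15440/9)*(1/108))**2 = (-15602/9*1/108)**2 = (-7801/486)**2 = 60855601/236196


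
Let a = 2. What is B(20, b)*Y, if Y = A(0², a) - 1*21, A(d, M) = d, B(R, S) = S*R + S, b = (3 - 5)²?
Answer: -1764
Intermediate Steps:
b = 4 (b = (-2)² = 4)
B(R, S) = S + R*S (B(R, S) = R*S + S = S + R*S)
Y = -21 (Y = 0² - 1*21 = 0 - 21 = -21)
B(20, b)*Y = (4*(1 + 20))*(-21) = (4*21)*(-21) = 84*(-21) = -1764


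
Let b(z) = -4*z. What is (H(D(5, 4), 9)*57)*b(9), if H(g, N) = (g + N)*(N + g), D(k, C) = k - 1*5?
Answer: -166212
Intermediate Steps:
D(k, C) = -5 + k (D(k, C) = k - 5 = -5 + k)
H(g, N) = (N + g)² (H(g, N) = (N + g)*(N + g) = (N + g)²)
(H(D(5, 4), 9)*57)*b(9) = ((9 + (-5 + 5))²*57)*(-4*9) = ((9 + 0)²*57)*(-36) = (9²*57)*(-36) = (81*57)*(-36) = 4617*(-36) = -166212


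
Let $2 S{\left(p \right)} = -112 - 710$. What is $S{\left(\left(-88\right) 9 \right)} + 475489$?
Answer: $475078$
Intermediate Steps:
$S{\left(p \right)} = -411$ ($S{\left(p \right)} = \frac{-112 - 710}{2} = \frac{1}{2} \left(-822\right) = -411$)
$S{\left(\left(-88\right) 9 \right)} + 475489 = -411 + 475489 = 475078$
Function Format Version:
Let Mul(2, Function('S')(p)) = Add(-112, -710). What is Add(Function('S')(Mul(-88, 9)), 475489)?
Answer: 475078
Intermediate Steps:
Function('S')(p) = -411 (Function('S')(p) = Mul(Rational(1, 2), Add(-112, -710)) = Mul(Rational(1, 2), -822) = -411)
Add(Function('S')(Mul(-88, 9)), 475489) = Add(-411, 475489) = 475078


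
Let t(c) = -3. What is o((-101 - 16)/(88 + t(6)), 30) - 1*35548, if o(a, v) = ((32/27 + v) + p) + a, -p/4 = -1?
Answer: -81505069/2295 ≈ -35514.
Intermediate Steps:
p = 4 (p = -4*(-1) = 4)
o(a, v) = 140/27 + a + v (o(a, v) = ((32/27 + v) + 4) + a = (140/27 + v) + a = 140/27 + a + v)
o((-101 - 16)/(88 + t(6)), 30) - 1*35548 = (140/27 + (-101 - 16)/(88 - 3) + 30) - 1*35548 = (140/27 - 117/85 + 30) - 35548 = 77591/2295 - 35548 = -81505069/2295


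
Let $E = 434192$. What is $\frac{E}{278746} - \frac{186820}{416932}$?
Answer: $\frac{16119151403}{14527265909} \approx 1.1096$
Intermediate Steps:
$\frac{E}{278746} - \frac{186820}{416932} = \frac{434192}{278746} - \frac{186820}{416932} = 434192 \cdot \frac{1}{278746} - \frac{46705}{104233} = \frac{217096}{139373} - \frac{46705}{104233} = \frac{16119151403}{14527265909}$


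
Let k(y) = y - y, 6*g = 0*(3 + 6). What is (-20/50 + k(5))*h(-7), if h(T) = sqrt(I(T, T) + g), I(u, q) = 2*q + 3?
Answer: -2*I*sqrt(11)/5 ≈ -1.3267*I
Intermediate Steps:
I(u, q) = 3 + 2*q
g = 0 (g = (0*(3 + 6))/6 = (0*9)/6 = (1/6)*0 = 0)
k(y) = 0
h(T) = sqrt(3 + 2*T) (h(T) = sqrt((3 + 2*T) + 0) = sqrt(3 + 2*T))
(-20/50 + k(5))*h(-7) = (-20/50 + 0)*sqrt(3 + 2*(-7)) = (-20*1/50 + 0)*sqrt(3 - 14) = (-2/5 + 0)*sqrt(-11) = -2*I*sqrt(11)/5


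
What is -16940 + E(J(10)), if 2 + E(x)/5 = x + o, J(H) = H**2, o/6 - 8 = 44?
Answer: -14890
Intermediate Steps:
o = 312 (o = 48 + 6*44 = 48 + 264 = 312)
E(x) = 1550 + 5*x (E(x) = -10 + 5*(x + 312) = -10 + 5*(312 + x) = -10 + (1560 + 5*x) = 1550 + 5*x)
-16940 + E(J(10)) = -16940 + (1550 + 5*10**2) = -16940 + (1550 + 5*100) = -16940 + (1550 + 500) = -16940 + 2050 = -14890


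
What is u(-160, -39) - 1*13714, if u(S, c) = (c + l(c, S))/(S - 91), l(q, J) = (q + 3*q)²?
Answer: -3466511/251 ≈ -13811.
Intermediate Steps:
l(q, J) = 16*q² (l(q, J) = (4*q)² = 16*q²)
u(S, c) = (c + 16*c²)/(-91 + S) (u(S, c) = (c + 16*c²)/(S - 91) = (c + 16*c²)/(-91 + S))
u(-160, -39) - 1*13714 = -39*(1 + 16*(-39))/(-91 - 160) - 1*13714 = -39*(1 - 624)/(-251) - 13714 = -39*(-1/251)*(-623) - 13714 = -24297/251 - 13714 = -3466511/251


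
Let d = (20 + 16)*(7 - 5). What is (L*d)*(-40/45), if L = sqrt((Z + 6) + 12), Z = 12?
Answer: -64*sqrt(30) ≈ -350.54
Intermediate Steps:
L = sqrt(30) (L = sqrt((12 + 6) + 12) = sqrt(18 + 12) = sqrt(30) ≈ 5.4772)
d = 72 (d = 36*2 = 72)
(L*d)*(-40/45) = (sqrt(30)*72)*(-40/45) = (72*sqrt(30))*(-40*1/45) = (72*sqrt(30))*(-8/9) = -64*sqrt(30)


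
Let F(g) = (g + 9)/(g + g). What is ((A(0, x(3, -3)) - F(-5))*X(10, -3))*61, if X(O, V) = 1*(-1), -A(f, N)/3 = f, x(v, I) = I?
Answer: -122/5 ≈ -24.400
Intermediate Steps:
F(g) = (9 + g)/(2*g) (F(g) = (9 + g)/((2*g)) = (9 + g)*(1/(2*g)) = (9 + g)/(2*g))
A(f, N) = -3*f
X(O, V) = -1
((A(0, x(3, -3)) - F(-5))*X(10, -3))*61 = ((-3*0 - (9 - 5)/(2*(-5)))*(-1))*61 = ((0 - (-1)*4/(2*5))*(-1))*61 = ((0 - 1*(-⅖))*(-1))*61 = ((0 + ⅖)*(-1))*61 = ((⅖)*(-1))*61 = -⅖*61 = -122/5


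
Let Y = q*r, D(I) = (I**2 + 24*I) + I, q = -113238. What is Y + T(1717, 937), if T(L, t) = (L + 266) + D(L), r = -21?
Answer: 5370995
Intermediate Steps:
D(I) = I**2 + 25*I
Y = 2377998 (Y = -113238*(-21) = 2377998)
T(L, t) = 266 + L + L*(25 + L) (T(L, t) = (L + 266) + L*(25 + L) = (266 + L) + L*(25 + L) = 266 + L + L*(25 + L))
Y + T(1717, 937) = 2377998 + (266 + 1717 + 1717*(25 + 1717)) = 2377998 + (266 + 1717 + 1717*1742) = 2377998 + (266 + 1717 + 2991014) = 2377998 + 2992997 = 5370995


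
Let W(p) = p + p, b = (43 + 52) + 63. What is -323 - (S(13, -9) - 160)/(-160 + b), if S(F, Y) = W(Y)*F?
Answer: -520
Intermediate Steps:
b = 158 (b = 95 + 63 = 158)
W(p) = 2*p
S(F, Y) = 2*F*Y (S(F, Y) = (2*Y)*F = 2*F*Y)
-323 - (S(13, -9) - 160)/(-160 + b) = -323 - (2*13*(-9) - 160)/(-160 + 158) = -323 - (-234 - 160)/(-2) = -323 - (-394)*(-1)/2 = -323 - 1*197 = -323 - 197 = -520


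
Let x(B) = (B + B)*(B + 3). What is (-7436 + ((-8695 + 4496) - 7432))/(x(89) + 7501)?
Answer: -19067/23877 ≈ -0.79855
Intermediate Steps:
x(B) = 2*B*(3 + B) (x(B) = (2*B)*(3 + B) = 2*B*(3 + B))
(-7436 + ((-8695 + 4496) - 7432))/(x(89) + 7501) = (-7436 + ((-8695 + 4496) - 7432))/(2*89*(3 + 89) + 7501) = (-7436 + (-4199 - 7432))/(2*89*92 + 7501) = (-7436 - 11631)/(16376 + 7501) = -19067/23877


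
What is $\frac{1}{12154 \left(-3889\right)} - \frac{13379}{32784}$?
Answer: $- \frac{316191984079}{774799123152} \approx -0.4081$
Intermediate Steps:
$\frac{1}{12154 \left(-3889\right)} - \frac{13379}{32784} = \frac{1}{12154} \left(- \frac{1}{3889}\right) - \frac{13379}{32784} = - \frac{1}{47266906} - \frac{13379}{32784} = - \frac{316191984079}{774799123152}$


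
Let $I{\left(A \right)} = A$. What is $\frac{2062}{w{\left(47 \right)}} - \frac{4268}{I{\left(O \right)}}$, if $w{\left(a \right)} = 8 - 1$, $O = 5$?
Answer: $- \frac{19566}{35} \approx -559.03$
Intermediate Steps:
$w{\left(a \right)} = 7$ ($w{\left(a \right)} = 8 - 1 = 7$)
$\frac{2062}{w{\left(47 \right)}} - \frac{4268}{I{\left(O \right)}} = \frac{2062}{7} - \frac{4268}{5} = - \frac{19566}{35}$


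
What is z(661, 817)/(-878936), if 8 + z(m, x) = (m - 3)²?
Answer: -108239/219734 ≈ -0.49259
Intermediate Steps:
z(m, x) = -8 + (-3 + m)² (z(m, x) = -8 + (m - 3)² = -8 + (-3 + m)²)
z(661, 817)/(-878936) = (-8 + (-3 + 661)²)/(-878936) = (-8 + 658²)*(-1/878936) = (-8 + 432964)*(-1/878936) = 432956*(-1/878936) = -108239/219734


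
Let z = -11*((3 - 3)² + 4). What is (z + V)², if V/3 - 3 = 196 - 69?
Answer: 119716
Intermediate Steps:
z = -44 (z = -11*(0² + 4) = -11*(0 + 4) = -11*4 = -44)
V = 390 (V = 9 + 3*(196 - 69) = 9 + 3*127 = 9 + 381 = 390)
(z + V)² = (-44 + 390)² = 346² = 119716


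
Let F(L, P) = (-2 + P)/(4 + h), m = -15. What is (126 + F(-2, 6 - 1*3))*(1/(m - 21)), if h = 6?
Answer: -1261/360 ≈ -3.5028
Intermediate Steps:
F(L, P) = -⅕ + P/10 (F(L, P) = (-2 + P)/(4 + 6) = (-2 + P)/10 = (-2 + P)*(⅒) = -⅕ + P/10)
(126 + F(-2, 6 - 1*3))*(1/(m - 21)) = (126 + (-⅕ + (6 - 1*3)/10))*(1/(-15 - 21)) = (126 + (-⅕ + (6 - 3)/10))*(1/(-36)) = (126 + (-⅕ + (⅒)*3))*(1*(-1/36)) = (126 + (-⅕ + 3/10))*(-1/36) = (126 + ⅒)*(-1/36) = (1261/10)*(-1/36) = -1261/360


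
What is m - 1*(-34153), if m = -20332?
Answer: 13821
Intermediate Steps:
m - 1*(-34153) = -20332 - 1*(-34153) = -20332 + 34153 = 13821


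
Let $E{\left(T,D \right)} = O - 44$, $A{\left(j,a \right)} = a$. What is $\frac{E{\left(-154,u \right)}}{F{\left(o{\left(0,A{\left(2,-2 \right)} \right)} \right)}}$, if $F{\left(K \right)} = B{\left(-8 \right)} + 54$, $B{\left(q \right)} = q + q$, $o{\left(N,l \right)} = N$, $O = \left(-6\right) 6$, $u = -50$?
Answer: $- \frac{40}{19} \approx -2.1053$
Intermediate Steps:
$O = -36$
$E{\left(T,D \right)} = -80$ ($E{\left(T,D \right)} = -36 - 44 = -80$)
$B{\left(q \right)} = 2 q$
$F{\left(K \right)} = 38$ ($F{\left(K \right)} = 2 \left(-8\right) + 54 = -16 + 54 = 38$)
$\frac{E{\left(-154,u \right)}}{F{\left(o{\left(0,A{\left(2,-2 \right)} \right)} \right)}} = - \frac{80}{38} = \left(-80\right) \frac{1}{38} = - \frac{40}{19}$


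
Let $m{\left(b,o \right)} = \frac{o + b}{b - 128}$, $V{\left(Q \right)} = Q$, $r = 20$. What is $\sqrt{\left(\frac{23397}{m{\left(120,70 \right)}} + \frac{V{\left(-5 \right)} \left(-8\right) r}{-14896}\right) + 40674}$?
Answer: $\frac{4 \sqrt{1096961485}}{665} \approx 199.22$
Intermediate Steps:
$m{\left(b,o \right)} = \frac{b + o}{-128 + b}$
$\sqrt{\left(\frac{23397}{m{\left(120,70 \right)}} + \frac{V{\left(-5 \right)} \left(-8\right) r}{-14896}\right) + 40674} = \sqrt{\left(\frac{23397}{\frac{1}{-128 + 120} \left(120 + 70\right)} + \frac{\left(-5\right) \left(-8\right) 20}{-14896}\right) + 40674} = \sqrt{\left(\frac{23397}{\frac{1}{-8} \cdot 190} + 40 \cdot 20 \left(- \frac{1}{14896}\right)\right) + 40674} = \sqrt{\left(\frac{23397}{\left(- \frac{1}{8}\right) 190} + 800 \left(- \frac{1}{14896}\right)\right) + 40674} = \sqrt{\left(\frac{23397}{- \frac{95}{4}} - \frac{50}{931}\right) + 40674} = \sqrt{\left(23397 \left(- \frac{4}{95}\right) - \frac{50}{931}\right) + 40674} = \sqrt{\left(- \frac{93588}{95} - \frac{50}{931}\right) + 40674} = \sqrt{- \frac{4586062}{4655} + 40674} = \sqrt{\frac{184751408}{4655}} = \frac{4 \sqrt{1096961485}}{665}$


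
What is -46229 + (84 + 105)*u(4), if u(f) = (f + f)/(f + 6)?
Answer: -230389/5 ≈ -46078.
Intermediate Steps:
u(f) = 2*f/(6 + f) (u(f) = (2*f)/(6 + f) = 2*f/(6 + f))
-46229 + (84 + 105)*u(4) = -46229 + (84 + 105)*(2*4/(6 + 4)) = -46229 + 189*(2*4/10) = -46229 + 189*(2*4*(⅒)) = -46229 + 189*(⅘) = -46229 + 756/5 = -230389/5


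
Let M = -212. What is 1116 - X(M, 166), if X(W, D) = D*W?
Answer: 36308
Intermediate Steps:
1116 - X(M, 166) = 1116 - 166*(-212) = 1116 - 1*(-35192) = 1116 + 35192 = 36308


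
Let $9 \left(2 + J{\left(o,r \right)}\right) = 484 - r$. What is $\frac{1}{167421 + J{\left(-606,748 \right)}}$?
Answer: $\frac{3}{502169} \approx 5.9741 \cdot 10^{-6}$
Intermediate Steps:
$J{\left(o,r \right)} = \frac{466}{9} - \frac{r}{9}$ ($J{\left(o,r \right)} = -2 + \frac{484 - r}{9} = -2 - \left(- \frac{484}{9} + \frac{r}{9}\right) = \frac{466}{9} - \frac{r}{9}$)
$\frac{1}{167421 + J{\left(-606,748 \right)}} = \frac{1}{167421 + \left(\frac{466}{9} - \frac{748}{9}\right)} = \frac{1}{167421 - \frac{94}{3}} = \frac{1}{\frac{502169}{3}} = \frac{3}{502169}$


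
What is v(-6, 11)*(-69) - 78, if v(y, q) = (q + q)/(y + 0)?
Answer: 175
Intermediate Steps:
v(y, q) = 2*q/y (v(y, q) = (2*q)/y = 2*q/y)
v(-6, 11)*(-69) - 78 = (2*11/(-6))*(-69) - 78 = (2*11*(-⅙))*(-69) - 78 = -11/3*(-69) - 78 = 253 - 78 = 175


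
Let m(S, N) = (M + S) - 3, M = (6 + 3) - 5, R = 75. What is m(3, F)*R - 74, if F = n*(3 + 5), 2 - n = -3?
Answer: 226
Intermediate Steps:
n = 5 (n = 2 - 1*(-3) = 2 + 3 = 5)
F = 40 (F = 5*(3 + 5) = 5*8 = 40)
M = 4 (M = 9 - 5 = 4)
m(S, N) = 1 + S (m(S, N) = (4 + S) - 3 = 1 + S)
m(3, F)*R - 74 = (1 + 3)*75 - 74 = 4*75 - 74 = 300 - 74 = 226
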